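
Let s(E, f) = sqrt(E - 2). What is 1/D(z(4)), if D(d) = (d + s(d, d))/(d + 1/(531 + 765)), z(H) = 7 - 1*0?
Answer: 63511/57024 - 9073*sqrt(5)/57024 ≈ 0.75798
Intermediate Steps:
z(H) = 7 (z(H) = 7 + 0 = 7)
s(E, f) = sqrt(-2 + E)
D(d) = (d + sqrt(-2 + d))/(1/1296 + d) (D(d) = (d + sqrt(-2 + d))/(d + 1/(531 + 765)) = (d + sqrt(-2 + d))/(d + 1/1296) = (d + sqrt(-2 + d))/(1/1296 + d))
1/D(z(4)) = 1/(1296*(7 + sqrt(-2 + 7))/(1 + 1296*7)) = 1/(1296*(7 + sqrt(5))/(1 + 9072)) = 1/(1296*(7 + sqrt(5))/9073) = 1/(1296*(1/9073)*(7 + sqrt(5))) = 1/(9072/9073 + 1296*sqrt(5)/9073)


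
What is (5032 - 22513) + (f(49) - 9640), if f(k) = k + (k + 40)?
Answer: -26983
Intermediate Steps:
f(k) = 40 + 2*k (f(k) = k + (40 + k) = 40 + 2*k)
(5032 - 22513) + (f(49) - 9640) = (5032 - 22513) + ((40 + 2*49) - 9640) = -17481 + ((40 + 98) - 9640) = -17481 + (138 - 9640) = -17481 - 9502 = -26983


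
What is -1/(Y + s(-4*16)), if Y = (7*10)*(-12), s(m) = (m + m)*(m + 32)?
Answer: -1/3256 ≈ -0.00030713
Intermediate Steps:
s(m) = 2*m*(32 + m) (s(m) = (2*m)*(32 + m) = 2*m*(32 + m))
Y = -840 (Y = 70*(-12) = -840)
-1/(Y + s(-4*16)) = -1/(-840 + 2*(-4*16)*(32 - 4*16)) = -1/(-840 + 2*(-64)*(32 - 64)) = -1/(-840 + 2*(-64)*(-32)) = -1/(-840 + 4096) = -1/3256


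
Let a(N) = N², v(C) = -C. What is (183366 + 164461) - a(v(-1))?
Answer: 347826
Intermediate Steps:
(183366 + 164461) - a(v(-1)) = (183366 + 164461) - (-1*(-1))² = 347827 - 1*1² = 347827 - 1*1 = 347827 - 1 = 347826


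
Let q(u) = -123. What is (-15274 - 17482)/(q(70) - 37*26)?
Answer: 32756/1085 ≈ 30.190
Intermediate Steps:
(-15274 - 17482)/(q(70) - 37*26) = (-15274 - 17482)/(-123 - 37*26) = -32756/(-123 - 962) = -32756/(-1085) = -32756*(-1/1085) = 32756/1085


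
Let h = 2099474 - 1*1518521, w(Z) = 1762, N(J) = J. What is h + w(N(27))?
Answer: 582715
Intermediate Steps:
h = 580953 (h = 2099474 - 1518521 = 580953)
h + w(N(27)) = 580953 + 1762 = 582715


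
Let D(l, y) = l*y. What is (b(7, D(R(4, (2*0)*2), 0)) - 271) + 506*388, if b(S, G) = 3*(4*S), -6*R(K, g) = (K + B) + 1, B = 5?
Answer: 196141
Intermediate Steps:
R(K, g) = -1 - K/6 (R(K, g) = -((K + 5) + 1)/6 = -((5 + K) + 1)/6 = -(6 + K)/6 = -1 - K/6)
b(S, G) = 12*S
(b(7, D(R(4, (2*0)*2), 0)) - 271) + 506*388 = (12*7 - 271) + 506*388 = (84 - 271) + 196328 = -187 + 196328 = 196141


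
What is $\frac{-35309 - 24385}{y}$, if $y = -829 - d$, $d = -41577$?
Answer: $- \frac{29847}{20374} \approx -1.465$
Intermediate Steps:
$y = 40748$ ($y = -829 - -41577 = -829 + 41577 = 40748$)
$\frac{-35309 - 24385}{y} = \frac{-35309 - 24385}{40748} = \left(-59694\right) \frac{1}{40748} = - \frac{29847}{20374}$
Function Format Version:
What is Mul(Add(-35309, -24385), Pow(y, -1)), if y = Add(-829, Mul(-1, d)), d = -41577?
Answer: Rational(-29847, 20374) ≈ -1.4650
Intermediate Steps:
y = 40748 (y = Add(-829, Mul(-1, -41577)) = Add(-829, 41577) = 40748)
Mul(Add(-35309, -24385), Pow(y, -1)) = Mul(Add(-35309, -24385), Pow(40748, -1)) = Mul(-59694, Rational(1, 40748)) = Rational(-29847, 20374)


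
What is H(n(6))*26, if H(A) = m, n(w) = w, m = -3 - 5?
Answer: -208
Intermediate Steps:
m = -8
H(A) = -8
H(n(6))*26 = -8*26 = -208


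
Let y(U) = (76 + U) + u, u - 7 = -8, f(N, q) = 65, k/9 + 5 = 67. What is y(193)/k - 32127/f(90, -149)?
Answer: -8954723/18135 ≈ -493.78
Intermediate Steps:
k = 558 (k = -45 + 9*67 = -45 + 603 = 558)
u = -1 (u = 7 - 8 = -1)
y(U) = 75 + U (y(U) = (76 + U) - 1 = 75 + U)
y(193)/k - 32127/f(90, -149) = (75 + 193)/558 - 32127/65 = 268*(1/558) - 32127*1/65 = 134/279 - 32127/65 = -8954723/18135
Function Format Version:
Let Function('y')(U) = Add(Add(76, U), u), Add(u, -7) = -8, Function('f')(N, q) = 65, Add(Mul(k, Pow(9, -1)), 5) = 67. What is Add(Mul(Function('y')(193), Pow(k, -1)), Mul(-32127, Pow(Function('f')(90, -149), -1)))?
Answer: Rational(-8954723, 18135) ≈ -493.78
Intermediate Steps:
k = 558 (k = Add(-45, Mul(9, 67)) = Add(-45, 603) = 558)
u = -1 (u = Add(7, -8) = -1)
Function('y')(U) = Add(75, U) (Function('y')(U) = Add(Add(76, U), -1) = Add(75, U))
Add(Mul(Function('y')(193), Pow(k, -1)), Mul(-32127, Pow(Function('f')(90, -149), -1))) = Add(Mul(Add(75, 193), Pow(558, -1)), Mul(-32127, Pow(65, -1))) = Add(Mul(268, Rational(1, 558)), Mul(-32127, Rational(1, 65))) = Add(Rational(134, 279), Rational(-32127, 65)) = Rational(-8954723, 18135)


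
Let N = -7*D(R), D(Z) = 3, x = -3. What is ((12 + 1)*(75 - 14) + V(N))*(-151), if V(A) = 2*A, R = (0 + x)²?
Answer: -113401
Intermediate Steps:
R = 9 (R = (0 - 3)² = (-3)² = 9)
N = -21 (N = -7*3 = -21)
((12 + 1)*(75 - 14) + V(N))*(-151) = ((12 + 1)*(75 - 14) + 2*(-21))*(-151) = (13*61 - 42)*(-151) = (793 - 42)*(-151) = 751*(-151) = -113401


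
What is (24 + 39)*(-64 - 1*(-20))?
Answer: -2772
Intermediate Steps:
(24 + 39)*(-64 - 1*(-20)) = 63*(-64 + 20) = 63*(-44) = -2772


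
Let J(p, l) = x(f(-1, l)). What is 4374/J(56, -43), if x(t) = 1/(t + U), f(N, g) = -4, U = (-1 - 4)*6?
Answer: -148716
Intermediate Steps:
U = -30 (U = -5*6 = -30)
x(t) = 1/(-30 + t) (x(t) = 1/(t - 30) = 1/(-30 + t))
J(p, l) = -1/34 (J(p, l) = 1/(-30 - 4) = 1/(-34) = -1/34)
4374/J(56, -43) = 4374/(-1/34) = 4374*(-34) = -148716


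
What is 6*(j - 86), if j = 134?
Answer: 288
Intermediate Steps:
6*(j - 86) = 6*(134 - 86) = 6*48 = 288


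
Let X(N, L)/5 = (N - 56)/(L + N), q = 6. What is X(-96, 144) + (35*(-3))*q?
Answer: -3875/6 ≈ -645.83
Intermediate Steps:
X(N, L) = 5*(-56 + N)/(L + N) (X(N, L) = 5*((N - 56)/(L + N)) = 5*((-56 + N)/(L + N)) = 5*(-56 + N)/(L + N))
X(-96, 144) + (35*(-3))*q = 5*(-56 - 96)/(144 - 96) + (35*(-3))*6 = 5*(-152)/48 - 105*6 = 5*(1/48)*(-152) - 630 = -95/6 - 630 = -3875/6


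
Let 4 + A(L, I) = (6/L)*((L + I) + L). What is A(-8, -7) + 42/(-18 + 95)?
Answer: 607/44 ≈ 13.795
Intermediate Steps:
A(L, I) = -4 + 6*(I + 2*L)/L (A(L, I) = -4 + (6/L)*((L + I) + L) = -4 + (6/L)*((I + L) + L) = -4 + (6/L)*(I + 2*L) = -4 + 6*(I + 2*L)/L)
A(-8, -7) + 42/(-18 + 95) = (8 + 6*(-7)/(-8)) + 42/(-18 + 95) = (8 + 6*(-7)*(-⅛)) + 42/77 = (8 + 21/4) + 42*(1/77) = 53/4 + 6/11 = 607/44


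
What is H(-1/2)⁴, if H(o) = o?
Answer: 1/16 ≈ 0.062500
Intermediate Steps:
H(-1/2)⁴ = (-1/2)⁴ = (-1*½)⁴ = (-½)⁴ = 1/16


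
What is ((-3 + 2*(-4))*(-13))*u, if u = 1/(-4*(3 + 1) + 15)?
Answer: -143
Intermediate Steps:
u = -1 (u = 1/(-4*4 + 15) = 1/(-16 + 15) = 1/(-1) = -1)
((-3 + 2*(-4))*(-13))*u = ((-3 + 2*(-4))*(-13))*(-1) = ((-3 - 8)*(-13))*(-1) = -11*(-13)*(-1) = 143*(-1) = -143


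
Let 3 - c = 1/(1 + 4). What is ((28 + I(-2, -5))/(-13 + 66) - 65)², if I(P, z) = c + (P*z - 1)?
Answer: 289884676/70225 ≈ 4127.9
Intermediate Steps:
c = 14/5 (c = 3 - 1/(1 + 4) = 3 - 1/5 = 3 - 1*⅕ = 3 - ⅕ = 14/5 ≈ 2.8000)
I(P, z) = 9/5 + P*z (I(P, z) = 14/5 + (P*z - 1) = 14/5 + (-1 + P*z) = 9/5 + P*z)
((28 + I(-2, -5))/(-13 + 66) - 65)² = ((28 + (9/5 - 2*(-5)))/(-13 + 66) - 65)² = ((28 + (9/5 + 10))/53 - 65)² = ((28 + 59/5)*(1/53) - 65)² = ((199/5)*(1/53) - 65)² = (199/265 - 65)² = (-17026/265)² = 289884676/70225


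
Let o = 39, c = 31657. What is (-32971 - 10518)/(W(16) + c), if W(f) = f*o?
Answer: -43489/32281 ≈ -1.3472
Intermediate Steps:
W(f) = 39*f (W(f) = f*39 = 39*f)
(-32971 - 10518)/(W(16) + c) = (-32971 - 10518)/(39*16 + 31657) = -43489/(624 + 31657) = -43489/32281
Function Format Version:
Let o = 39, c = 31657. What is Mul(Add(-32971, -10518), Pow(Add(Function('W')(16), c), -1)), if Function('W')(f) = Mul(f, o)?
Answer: Rational(-43489, 32281) ≈ -1.3472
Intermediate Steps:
Function('W')(f) = Mul(39, f) (Function('W')(f) = Mul(f, 39) = Mul(39, f))
Mul(Add(-32971, -10518), Pow(Add(Function('W')(16), c), -1)) = Mul(Add(-32971, -10518), Pow(Add(Mul(39, 16), 31657), -1)) = Mul(-43489, Pow(Add(624, 31657), -1)) = Mul(-43489, Pow(32281, -1)) = Mul(-43489, Rational(1, 32281)) = Rational(-43489, 32281)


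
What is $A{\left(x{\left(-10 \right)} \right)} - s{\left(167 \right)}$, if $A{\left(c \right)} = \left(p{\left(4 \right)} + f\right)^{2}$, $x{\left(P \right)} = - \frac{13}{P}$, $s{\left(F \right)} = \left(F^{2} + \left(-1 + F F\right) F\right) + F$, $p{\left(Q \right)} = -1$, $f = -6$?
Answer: $-4685303$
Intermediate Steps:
$s{\left(F \right)} = F + F^{2} + F \left(-1 + F^{2}\right)$ ($s{\left(F \right)} = \left(F^{2} + \left(-1 + F^{2}\right) F\right) + F = \left(F^{2} + F \left(-1 + F^{2}\right)\right) + F = F + F^{2} + F \left(-1 + F^{2}\right)$)
$A{\left(c \right)} = 49$ ($A{\left(c \right)} = \left(-1 - 6\right)^{2} = \left(-7\right)^{2} = 49$)
$A{\left(x{\left(-10 \right)} \right)} - s{\left(167 \right)} = 49 - 167^{2} \left(1 + 167\right) = 49 - 27889 \cdot 168 = 49 - 4685352 = -4685303$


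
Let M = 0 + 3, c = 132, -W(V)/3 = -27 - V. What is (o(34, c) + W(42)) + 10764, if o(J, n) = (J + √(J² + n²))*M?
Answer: 11073 + 6*√4645 ≈ 11482.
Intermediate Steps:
W(V) = 81 + 3*V (W(V) = -3*(-27 - V) = 81 + 3*V)
M = 3
o(J, n) = 3*J + 3*√(J² + n²) (o(J, n) = (J + √(J² + n²))*3 = 3*J + 3*√(J² + n²))
(o(34, c) + W(42)) + 10764 = ((3*34 + 3*√(34² + 132²)) + (81 + 3*42)) + 10764 = ((102 + 3*√(1156 + 17424)) + (81 + 126)) + 10764 = ((102 + 3*√18580) + 207) + 10764 = ((102 + 3*(2*√4645)) + 207) + 10764 = ((102 + 6*√4645) + 207) + 10764 = (309 + 6*√4645) + 10764 = 11073 + 6*√4645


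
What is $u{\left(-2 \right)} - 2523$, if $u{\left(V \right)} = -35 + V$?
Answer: $-2560$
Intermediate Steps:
$u{\left(-2 \right)} - 2523 = \left(-35 - 2\right) - 2523 = -37 - 2523 = -2560$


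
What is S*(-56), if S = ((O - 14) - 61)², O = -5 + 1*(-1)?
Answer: -367416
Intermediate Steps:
O = -6 (O = -5 - 1 = -6)
S = 6561 (S = ((-6 - 14) - 61)² = (-20 - 61)² = (-81)² = 6561)
S*(-56) = 6561*(-56) = -367416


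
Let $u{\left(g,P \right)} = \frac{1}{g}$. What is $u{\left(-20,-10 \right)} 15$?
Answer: $- \frac{3}{4} \approx -0.75$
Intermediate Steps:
$u{\left(-20,-10 \right)} 15 = \frac{1}{-20} \cdot 15 = \left(- \frac{1}{20}\right) 15 = - \frac{3}{4}$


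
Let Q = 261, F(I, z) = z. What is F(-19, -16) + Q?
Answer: 245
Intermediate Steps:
F(-19, -16) + Q = -16 + 261 = 245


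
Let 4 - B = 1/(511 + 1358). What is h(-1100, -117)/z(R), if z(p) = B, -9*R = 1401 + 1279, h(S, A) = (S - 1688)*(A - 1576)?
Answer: 8821836996/7475 ≈ 1.1802e+6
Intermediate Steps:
h(S, A) = (-1688 + S)*(-1576 + A)
R = -2680/9 (R = -(1401 + 1279)/9 = -1/9*2680 = -2680/9 ≈ -297.78)
B = 7475/1869 (B = 4 - 1/(511 + 1358) = 4 - 1/1869 = 7475/1869 ≈ 3.9995)
z(p) = 7475/1869
h(-1100, -117)/z(R) = (2660288 - 1688*(-117) - 1576*(-1100) - 117*(-1100))/(7475/1869) = (2660288 + 197496 + 1733600 + 128700)*(1869/7475) = 4720084*(1869/7475) = 8821836996/7475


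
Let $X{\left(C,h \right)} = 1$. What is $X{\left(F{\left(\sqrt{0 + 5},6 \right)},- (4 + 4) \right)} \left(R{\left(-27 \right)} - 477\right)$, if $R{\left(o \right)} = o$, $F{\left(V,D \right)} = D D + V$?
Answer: $-504$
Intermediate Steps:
$F{\left(V,D \right)} = V + D^{2}$ ($F{\left(V,D \right)} = D^{2} + V = V + D^{2}$)
$X{\left(F{\left(\sqrt{0 + 5},6 \right)},- (4 + 4) \right)} \left(R{\left(-27 \right)} - 477\right) = 1 \left(-27 - 477\right) = 1 \left(-504\right) = -504$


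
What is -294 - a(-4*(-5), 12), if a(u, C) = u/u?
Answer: -295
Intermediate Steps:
a(u, C) = 1
-294 - a(-4*(-5), 12) = -294 - 1*1 = -294 - 1 = -295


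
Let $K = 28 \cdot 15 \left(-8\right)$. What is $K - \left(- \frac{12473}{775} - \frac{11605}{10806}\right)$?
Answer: $- \frac{27995046887}{8374650} \approx -3342.8$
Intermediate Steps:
$K = -3360$ ($K = 420 \left(-8\right) = -3360$)
$K - \left(- \frac{12473}{775} - \frac{11605}{10806}\right) = -3360 - \left(- \frac{12473}{775} - \frac{11605}{10806}\right) = -3360 - - \frac{143777113}{8374650} = -3360 + \left(\frac{11605}{10806} + \frac{12473}{775}\right) = -3360 + \frac{143777113}{8374650} = - \frac{27995046887}{8374650}$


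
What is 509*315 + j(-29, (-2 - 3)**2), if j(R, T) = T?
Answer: 160360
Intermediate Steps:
509*315 + j(-29, (-2 - 3)**2) = 509*315 + (-2 - 3)**2 = 160335 + (-5)**2 = 160335 + 25 = 160360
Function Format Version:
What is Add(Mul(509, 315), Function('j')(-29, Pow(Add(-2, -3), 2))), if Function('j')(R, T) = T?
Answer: 160360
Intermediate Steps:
Add(Mul(509, 315), Function('j')(-29, Pow(Add(-2, -3), 2))) = Add(Mul(509, 315), Pow(Add(-2, -3), 2)) = Add(160335, Pow(-5, 2)) = Add(160335, 25) = 160360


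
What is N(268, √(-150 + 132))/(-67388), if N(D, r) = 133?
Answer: -133/67388 ≈ -0.0019736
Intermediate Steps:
N(268, √(-150 + 132))/(-67388) = 133/(-67388) = 133*(-1/67388) = -133/67388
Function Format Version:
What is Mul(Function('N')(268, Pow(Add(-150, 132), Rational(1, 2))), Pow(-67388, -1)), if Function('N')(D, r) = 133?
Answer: Rational(-133, 67388) ≈ -0.0019736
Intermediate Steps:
Mul(Function('N')(268, Pow(Add(-150, 132), Rational(1, 2))), Pow(-67388, -1)) = Mul(133, Pow(-67388, -1)) = Mul(133, Rational(-1, 67388)) = Rational(-133, 67388)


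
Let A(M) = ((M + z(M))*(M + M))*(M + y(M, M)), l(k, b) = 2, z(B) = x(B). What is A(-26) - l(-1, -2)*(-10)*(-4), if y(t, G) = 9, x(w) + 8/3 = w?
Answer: -145216/3 ≈ -48405.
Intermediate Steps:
x(w) = -8/3 + w
z(B) = -8/3 + B
A(M) = 2*M*(9 + M)*(-8/3 + 2*M) (A(M) = ((M + (-8/3 + M))*(M + M))*(M + 9) = ((-8/3 + 2*M)*(2*M))*(9 + M) = (2*M*(-8/3 + 2*M))*(9 + M) = 2*M*(9 + M)*(-8/3 + 2*M))
A(-26) - l(-1, -2)*(-10)*(-4) = (4/3)*(-26)*(-36 + 3*(-26)² + 23*(-26)) - 2*(-10)*(-4) = (4/3)*(-26)*(-36 + 3*676 - 598) - (-20)*(-4) = (4/3)*(-26)*(-36 + 2028 - 598) - 1*80 = (4/3)*(-26)*1394 - 80 = -144976/3 - 80 = -145216/3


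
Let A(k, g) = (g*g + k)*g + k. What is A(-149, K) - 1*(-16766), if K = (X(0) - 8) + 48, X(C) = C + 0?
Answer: 74657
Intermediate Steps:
X(C) = C
K = 40 (K = (0 - 8) + 48 = -8 + 48 = 40)
A(k, g) = k + g*(k + g²) (A(k, g) = (g² + k)*g + k = (k + g²)*g + k = g*(k + g²) + k = k + g*(k + g²))
A(-149, K) - 1*(-16766) = (-149 + 40³ + 40*(-149)) - 1*(-16766) = (-149 + 64000 - 5960) + 16766 = 57891 + 16766 = 74657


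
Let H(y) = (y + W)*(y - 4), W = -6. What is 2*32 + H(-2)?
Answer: 112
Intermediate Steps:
H(y) = (-6 + y)*(-4 + y) (H(y) = (y - 6)*(y - 4) = (-6 + y)*(-4 + y))
2*32 + H(-2) = 2*32 + (24 + (-2)**2 - 10*(-2)) = 64 + (24 + 4 + 20) = 64 + 48 = 112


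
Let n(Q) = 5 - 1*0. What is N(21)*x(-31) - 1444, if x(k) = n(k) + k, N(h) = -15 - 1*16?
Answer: -638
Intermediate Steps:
N(h) = -31 (N(h) = -15 - 16 = -31)
n(Q) = 5 (n(Q) = 5 + 0 = 5)
x(k) = 5 + k
N(21)*x(-31) - 1444 = -31*(5 - 31) - 1444 = -31*(-26) - 1444 = 806 - 1444 = -638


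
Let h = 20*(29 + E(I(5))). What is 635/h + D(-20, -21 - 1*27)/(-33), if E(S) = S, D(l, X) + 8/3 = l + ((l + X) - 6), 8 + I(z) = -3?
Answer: 413/88 ≈ 4.6932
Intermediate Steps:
I(z) = -11 (I(z) = -8 - 3 = -11)
D(l, X) = -26/3 + X + 2*l (D(l, X) = -8/3 + (l + ((l + X) - 6)) = -8/3 + (l + ((X + l) - 6)) = -8/3 + (l + (-6 + X + l)) = -8/3 + (-6 + X + 2*l) = -26/3 + X + 2*l)
h = 360 (h = 20*(29 - 11) = 20*18 = 360)
635/h + D(-20, -21 - 1*27)/(-33) = 635/360 + (-26/3 + (-21 - 1*27) + 2*(-20))/(-33) = 635*(1/360) + (-26/3 + (-21 - 27) - 40)*(-1/33) = 127/72 + (-26/3 - 48 - 40)*(-1/33) = 127/72 - 290/3*(-1/33) = 127/72 + 290/99 = 413/88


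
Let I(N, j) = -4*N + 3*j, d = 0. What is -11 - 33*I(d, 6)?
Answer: -605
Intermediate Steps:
-11 - 33*I(d, 6) = -11 - 33*(-4*0 + 3*6) = -11 - 33*(0 + 18) = -11 - 33*18 = -11 - 594 = -605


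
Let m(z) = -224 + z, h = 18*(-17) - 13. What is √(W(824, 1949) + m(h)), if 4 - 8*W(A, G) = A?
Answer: I*√2582/2 ≈ 25.407*I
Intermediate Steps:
W(A, G) = ½ - A/8
h = -319 (h = -306 - 13 = -319)
√(W(824, 1949) + m(h)) = √((½ - ⅛*824) + (-224 - 319)) = √((½ - 103) - 543) = √(-205/2 - 543) = √(-1291/2) = I*√2582/2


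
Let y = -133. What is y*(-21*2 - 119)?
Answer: 21413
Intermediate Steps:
y*(-21*2 - 119) = -133*(-21*2 - 119) = -133*(-42 - 119) = -133*(-161) = 21413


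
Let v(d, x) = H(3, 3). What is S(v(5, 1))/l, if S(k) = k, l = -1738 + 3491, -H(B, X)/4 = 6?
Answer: -24/1753 ≈ -0.013691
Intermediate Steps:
H(B, X) = -24 (H(B, X) = -4*6 = -24)
v(d, x) = -24
l = 1753
S(v(5, 1))/l = -24/1753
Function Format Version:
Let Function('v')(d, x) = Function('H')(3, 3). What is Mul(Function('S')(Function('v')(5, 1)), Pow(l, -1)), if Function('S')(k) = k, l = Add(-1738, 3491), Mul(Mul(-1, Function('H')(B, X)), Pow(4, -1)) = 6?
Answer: Rational(-24, 1753) ≈ -0.013691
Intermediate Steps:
Function('H')(B, X) = -24 (Function('H')(B, X) = Mul(-4, 6) = -24)
Function('v')(d, x) = -24
l = 1753
Mul(Function('S')(Function('v')(5, 1)), Pow(l, -1)) = Mul(-24, Pow(1753, -1)) = Mul(-24, Rational(1, 1753)) = Rational(-24, 1753)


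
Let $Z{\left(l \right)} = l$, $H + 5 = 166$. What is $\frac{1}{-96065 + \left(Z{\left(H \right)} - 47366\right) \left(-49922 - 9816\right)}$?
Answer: $\frac{1}{2819836225} \approx 3.5463 \cdot 10^{-10}$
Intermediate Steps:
$H = 161$ ($H = -5 + 166 = 161$)
$\frac{1}{-96065 + \left(Z{\left(H \right)} - 47366\right) \left(-49922 - 9816\right)} = \frac{1}{-96065 + \left(161 - 47366\right) \left(-49922 - 9816\right)} = \frac{1}{-96065 - -2819932290} = \frac{1}{-96065 + 2819932290} = \frac{1}{2819836225}$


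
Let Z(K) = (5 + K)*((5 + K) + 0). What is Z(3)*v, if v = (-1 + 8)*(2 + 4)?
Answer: 2688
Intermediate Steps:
v = 42 (v = 7*6 = 42)
Z(K) = (5 + K)² (Z(K) = (5 + K)*(5 + K) = (5 + K)²)
Z(3)*v = (5 + 3)²*42 = 8²*42 = 64*42 = 2688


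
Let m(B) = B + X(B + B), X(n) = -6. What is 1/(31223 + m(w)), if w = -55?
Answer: 1/31162 ≈ 3.2090e-5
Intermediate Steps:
m(B) = -6 + B (m(B) = B - 6 = -6 + B)
1/(31223 + m(w)) = 1/(31223 + (-6 - 55)) = 1/(31223 - 61) = 1/31162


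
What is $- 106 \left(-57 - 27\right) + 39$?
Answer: $8943$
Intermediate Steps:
$- 106 \left(-57 - 27\right) + 39 = \left(-106\right) \left(-84\right) + 39 = 8904 + 39 = 8943$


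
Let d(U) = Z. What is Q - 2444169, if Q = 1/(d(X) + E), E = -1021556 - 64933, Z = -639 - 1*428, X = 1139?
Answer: -2658170660965/1087556 ≈ -2.4442e+6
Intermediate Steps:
Z = -1067 (Z = -639 - 428 = -1067)
d(U) = -1067
E = -1086489
Q = -1/1087556 (Q = 1/(-1067 - 1086489) = 1/(-1087556) = -1/1087556 ≈ -9.1949e-7)
Q - 2444169 = -1/1087556 - 2444169 = -2658170660965/1087556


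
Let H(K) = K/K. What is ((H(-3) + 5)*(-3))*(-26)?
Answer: 468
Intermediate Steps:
H(K) = 1
((H(-3) + 5)*(-3))*(-26) = ((1 + 5)*(-3))*(-26) = (6*(-3))*(-26) = -18*(-26) = 468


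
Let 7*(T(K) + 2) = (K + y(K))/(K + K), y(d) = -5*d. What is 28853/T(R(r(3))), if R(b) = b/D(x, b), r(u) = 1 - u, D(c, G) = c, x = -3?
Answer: -201971/16 ≈ -12623.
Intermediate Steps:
R(b) = -b/3 (R(b) = b/(-3) = b*(-1/3) = -b/3)
T(K) = -16/7 (T(K) = -2 + ((K - 5*K)/(K + K))/7 = -2 + ((-4*K)/((2*K)))/7 = -2 + ((-4*K)*(1/(2*K)))/7 = -2 + (1/7)*(-2) = -2 - 2/7 = -16/7)
28853/T(R(r(3))) = 28853/(-16/7) = 28853*(-7/16) = -201971/16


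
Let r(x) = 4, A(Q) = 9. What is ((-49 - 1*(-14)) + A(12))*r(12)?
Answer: -104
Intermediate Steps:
((-49 - 1*(-14)) + A(12))*r(12) = ((-49 - 1*(-14)) + 9)*4 = ((-49 + 14) + 9)*4 = (-35 + 9)*4 = -26*4 = -104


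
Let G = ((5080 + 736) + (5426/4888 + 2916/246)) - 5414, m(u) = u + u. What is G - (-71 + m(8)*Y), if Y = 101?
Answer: -113234155/100204 ≈ -1130.0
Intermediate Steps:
m(u) = 2*u
G = 41581025/100204 (G = (5816 + (5426*(1/4888) + 2916*(1/246))) - 5414 = (5816 + (2713/2444 + 486/41)) - 5414 = (5816 + 1299017/100204) - 5414 = 584085481/100204 - 5414 = 41581025/100204 ≈ 414.96)
G - (-71 + m(8)*Y) = 41581025/100204 - (-71 + (2*8)*101) = 41581025/100204 - (-71 + 16*101) = 41581025/100204 - (-71 + 1616) = 41581025/100204 - 1*1545 = 41581025/100204 - 1545 = -113234155/100204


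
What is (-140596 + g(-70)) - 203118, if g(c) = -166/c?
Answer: -12029907/35 ≈ -3.4371e+5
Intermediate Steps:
(-140596 + g(-70)) - 203118 = (-140596 - 166/(-70)) - 203118 = (-140596 - 166*(-1/70)) - 203118 = (-140596 + 83/35) - 203118 = -4920777/35 - 203118 = -12029907/35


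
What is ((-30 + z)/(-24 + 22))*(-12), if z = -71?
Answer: -606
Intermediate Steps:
((-30 + z)/(-24 + 22))*(-12) = ((-30 - 71)/(-24 + 22))*(-12) = -101/(-2)*(-12) = -101*(-1/2)*(-12) = (101/2)*(-12) = -606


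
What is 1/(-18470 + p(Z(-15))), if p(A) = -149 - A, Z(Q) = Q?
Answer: -1/18604 ≈ -5.3752e-5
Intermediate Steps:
1/(-18470 + p(Z(-15))) = 1/(-18470 + (-149 - 1*(-15))) = 1/(-18470 + (-149 + 15)) = 1/(-18470 - 134) = 1/(-18604) = -1/18604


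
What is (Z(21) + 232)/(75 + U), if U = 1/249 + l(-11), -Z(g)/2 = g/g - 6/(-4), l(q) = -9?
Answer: 56523/16435 ≈ 3.4392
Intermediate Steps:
Z(g) = -5 (Z(g) = -2*(g/g - 6/(-4)) = -2*(1 - 6*(-1/4)) = -2*(1 + 3/2) = -2*5/2 = -5)
U = -2240/249 (U = 1/249 - 9 = -2240/249 ≈ -8.9960)
(Z(21) + 232)/(75 + U) = (-5 + 232)/(75 - 2240/249) = 227/(16435/249) = 227*(249/16435) = 56523/16435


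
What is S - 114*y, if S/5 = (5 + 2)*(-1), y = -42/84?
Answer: 22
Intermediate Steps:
y = -1/2 (y = -42*1/84 = -1/2 ≈ -0.50000)
S = -35 (S = 5*((5 + 2)*(-1)) = 5*(7*(-1)) = 5*(-7) = -35)
S - 114*y = -35 - 114*(-1/2) = -35 + 57 = 22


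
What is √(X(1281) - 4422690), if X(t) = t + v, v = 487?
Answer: I*√4420922 ≈ 2102.6*I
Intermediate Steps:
X(t) = 487 + t (X(t) = t + 487 = 487 + t)
√(X(1281) - 4422690) = √((487 + 1281) - 4422690) = √(1768 - 4422690) = √(-4420922) = I*√4420922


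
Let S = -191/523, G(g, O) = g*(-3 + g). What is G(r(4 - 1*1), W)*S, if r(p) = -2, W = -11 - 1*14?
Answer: -1910/523 ≈ -3.6520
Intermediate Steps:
W = -25 (W = -11 - 14 = -25)
S = -191/523 (S = -191*1/523 = -191/523 ≈ -0.36520)
G(r(4 - 1*1), W)*S = -2*(-3 - 2)*(-191/523) = -2*(-5)*(-191/523) = 10*(-191/523) = -1910/523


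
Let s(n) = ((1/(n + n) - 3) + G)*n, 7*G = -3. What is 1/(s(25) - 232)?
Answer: -14/4441 ≈ -0.0031524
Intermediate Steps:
G = -3/7 (G = (⅐)*(-3) = -3/7 ≈ -0.42857)
s(n) = n*(-24/7 + 1/(2*n)) (s(n) = ((1/(n + n) - 3) - 3/7)*n = ((1/(2*n) - 3) - 3/7)*n = ((-3 + 1/(2*n)) - 3/7)*n = (-24/7 + 1/(2*n))*n = n*(-24/7 + 1/(2*n)))
1/(s(25) - 232) = 1/((½ - 24/7*25) - 232) = 1/((½ - 600/7) - 232) = 1/(-1193/14 - 232) = 1/(-4441/14) = -14/4441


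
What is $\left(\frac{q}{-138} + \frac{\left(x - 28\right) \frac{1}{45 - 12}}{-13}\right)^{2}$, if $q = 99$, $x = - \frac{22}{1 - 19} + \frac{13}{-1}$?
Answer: $\frac{12308793025}{31543891236} \approx 0.39021$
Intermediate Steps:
$x = - \frac{106}{9}$ ($x = - \frac{22}{-18} + 13 \left(-1\right) = \left(-22\right) \left(- \frac{1}{18}\right) - 13 = \frac{11}{9} - 13 = - \frac{106}{9} \approx -11.778$)
$\left(\frac{q}{-138} + \frac{\left(x - 28\right) \frac{1}{45 - 12}}{-13}\right)^{2} = \left(\frac{99}{-138} + \frac{\left(- \frac{106}{9} - 28\right) \frac{1}{45 - 12}}{-13}\right)^{2} = \left(99 \left(- \frac{1}{138}\right) + - \frac{358}{9 \cdot 33} \left(- \frac{1}{13}\right)\right)^{2} = \left(- \frac{33}{46} + \left(- \frac{358}{9}\right) \frac{1}{33} \left(- \frac{1}{13}\right)\right)^{2} = \left(- \frac{33}{46} - - \frac{358}{3861}\right)^{2} = \left(- \frac{33}{46} + \frac{358}{3861}\right)^{2} = \left(- \frac{110945}{177606}\right)^{2} = \frac{12308793025}{31543891236}$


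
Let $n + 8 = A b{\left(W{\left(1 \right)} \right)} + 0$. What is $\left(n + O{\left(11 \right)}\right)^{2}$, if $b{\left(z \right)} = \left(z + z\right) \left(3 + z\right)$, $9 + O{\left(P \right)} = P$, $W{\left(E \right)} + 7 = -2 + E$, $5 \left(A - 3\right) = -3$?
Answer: $34596$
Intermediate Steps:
$A = \frac{12}{5}$ ($A = 3 + \frac{1}{5} \left(-3\right) = 3 - \frac{3}{5} = \frac{12}{5} \approx 2.4$)
$W{\left(E \right)} = -9 + E$ ($W{\left(E \right)} = -7 + \left(-2 + E\right) = -9 + E$)
$O{\left(P \right)} = -9 + P$
$b{\left(z \right)} = 2 z \left(3 + z\right)$
$n = 184$ ($n = -8 + \left(\frac{12 \cdot 2 \left(-9 + 1\right) \left(3 + \left(-9 + 1\right)\right)}{5} + 0\right) = -8 + \left(\frac{12 \cdot 2 \left(-8\right) \left(3 - 8\right)}{5} + 0\right) = -8 + \left(\frac{12 \cdot 2 \left(-8\right) \left(-5\right)}{5} + 0\right) = -8 + \left(\frac{12}{5} \cdot 80 + 0\right) = -8 + \left(192 + 0\right) = -8 + 192 = 184$)
$\left(n + O{\left(11 \right)}\right)^{2} = \left(184 + \left(-9 + 11\right)\right)^{2} = \left(184 + 2\right)^{2} = 186^{2} = 34596$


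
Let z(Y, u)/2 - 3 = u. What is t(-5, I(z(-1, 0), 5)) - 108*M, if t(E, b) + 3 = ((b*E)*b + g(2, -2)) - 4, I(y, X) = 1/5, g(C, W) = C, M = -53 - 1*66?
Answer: 64234/5 ≈ 12847.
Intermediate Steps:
M = -119 (M = -53 - 66 = -119)
z(Y, u) = 6 + 2*u
I(y, X) = ⅕
t(E, b) = -5 + E*b² (t(E, b) = -3 + (((b*E)*b + 2) - 4) = -3 + (((E*b)*b + 2) - 4) = -3 + ((E*b² + 2) - 4) = -3 + ((2 + E*b²) - 4) = -3 + (-2 + E*b²) = -5 + E*b²)
t(-5, I(z(-1, 0), 5)) - 108*M = (-5 - 5*(⅕)²) - 108*(-119) = (-5 - 5*1/25) + 12852 = (-5 - ⅕) + 12852 = -26/5 + 12852 = 64234/5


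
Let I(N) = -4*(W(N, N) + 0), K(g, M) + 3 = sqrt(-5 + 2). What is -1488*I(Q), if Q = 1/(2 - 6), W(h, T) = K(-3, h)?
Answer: -17856 + 5952*I*sqrt(3) ≈ -17856.0 + 10309.0*I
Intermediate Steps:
K(g, M) = -3 + I*sqrt(3) (K(g, M) = -3 + sqrt(-5 + 2) = -3 + sqrt(-3) = -3 + I*sqrt(3))
W(h, T) = -3 + I*sqrt(3)
Q = -1/4 (Q = 1/(-4) = -1/4 ≈ -0.25000)
I(N) = 12 - 4*I*sqrt(3) (I(N) = -4*((-3 + I*sqrt(3)) + 0) = -4*(-3 + I*sqrt(3)) = 12 - 4*I*sqrt(3))
-1488*I(Q) = -1488*(12 - 4*I*sqrt(3)) = -17856 + 5952*I*sqrt(3)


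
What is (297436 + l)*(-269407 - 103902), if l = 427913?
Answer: -270779309841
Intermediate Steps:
(297436 + l)*(-269407 - 103902) = (297436 + 427913)*(-269407 - 103902) = 725349*(-373309) = -270779309841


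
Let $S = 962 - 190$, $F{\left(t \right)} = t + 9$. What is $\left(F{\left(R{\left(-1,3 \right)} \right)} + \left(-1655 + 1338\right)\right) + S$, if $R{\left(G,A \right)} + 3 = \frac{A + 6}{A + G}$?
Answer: $\frac{931}{2} \approx 465.5$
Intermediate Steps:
$R{\left(G,A \right)} = -3 + \frac{6 + A}{A + G}$ ($R{\left(G,A \right)} = -3 + \frac{A + 6}{A + G} = -3 + \frac{6 + A}{A + G}$)
$F{\left(t \right)} = 9 + t$
$S = 772$ ($S = 962 - 190 = 772$)
$\left(F{\left(R{\left(-1,3 \right)} \right)} + \left(-1655 + 1338\right)\right) + S = \left(\left(9 + \frac{6 - -3 - 6}{3 - 1}\right) + \left(-1655 + 1338\right)\right) + 772 = \left(\left(9 + \frac{6 + 3 - 6}{2}\right) - 317\right) + 772 = \left(\left(9 + \frac{1}{2} \cdot 3\right) - 317\right) + 772 = \left(\left(9 + \frac{3}{2}\right) - 317\right) + 772 = \left(\frac{21}{2} - 317\right) + 772 = - \frac{613}{2} + 772 = \frac{931}{2}$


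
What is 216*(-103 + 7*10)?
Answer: -7128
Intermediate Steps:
216*(-103 + 7*10) = 216*(-103 + 70) = 216*(-33) = -7128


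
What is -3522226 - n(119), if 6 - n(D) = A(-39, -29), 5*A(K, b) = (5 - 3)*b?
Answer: -17611218/5 ≈ -3.5222e+6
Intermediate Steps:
A(K, b) = 2*b/5 (A(K, b) = ((5 - 3)*b)/5 = (2*b)/5 = 2*b/5)
n(D) = 88/5 (n(D) = 6 - 2*(-29)/5 = 6 - 1*(-58/5) = 6 + 58/5 = 88/5)
-3522226 - n(119) = -3522226 - 1*88/5 = -3522226 - 88/5 = -17611218/5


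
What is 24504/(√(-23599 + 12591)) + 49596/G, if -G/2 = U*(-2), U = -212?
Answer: -12399/212 - 3063*I*√43/86 ≈ -58.486 - 233.55*I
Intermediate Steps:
G = -848 (G = -(-424)*(-2) = -2*424 = -848)
24504/(√(-23599 + 12591)) + 49596/G = 24504/(√(-23599 + 12591)) + 49596/(-848) = 24504/(√(-11008)) + 49596*(-1/848) = 24504/((16*I*√43)) - 12399/212 = 24504*(-I*√43/688) - 12399/212 = -3063*I*√43/86 - 12399/212 = -12399/212 - 3063*I*√43/86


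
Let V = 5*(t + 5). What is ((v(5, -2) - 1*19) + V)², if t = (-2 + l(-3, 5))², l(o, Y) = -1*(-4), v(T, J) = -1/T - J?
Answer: 19321/25 ≈ 772.84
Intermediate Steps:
v(T, J) = -J - 1/T
l(o, Y) = 4
t = 4 (t = (-2 + 4)² = 2² = 4)
V = 45 (V = 5*(4 + 5) = 5*9 = 45)
((v(5, -2) - 1*19) + V)² = (((-1*(-2) - 1/5) - 1*19) + 45)² = (((2 - 1*⅕) - 19) + 45)² = (((2 - ⅕) - 19) + 45)² = ((9/5 - 19) + 45)² = (-86/5 + 45)² = (139/5)² = 19321/25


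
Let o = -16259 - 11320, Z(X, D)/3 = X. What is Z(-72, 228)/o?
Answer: 72/9193 ≈ 0.0078321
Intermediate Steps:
Z(X, D) = 3*X
o = -27579
Z(-72, 228)/o = (3*(-72))/(-27579) = -216*(-1/27579) = 72/9193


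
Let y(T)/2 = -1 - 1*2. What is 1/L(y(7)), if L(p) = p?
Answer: -1/6 ≈ -0.16667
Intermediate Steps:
y(T) = -6 (y(T) = 2*(-1 - 1*2) = 2*(-1 - 2) = 2*(-3) = -6)
1/L(y(7)) = 1/(-6) = -1/6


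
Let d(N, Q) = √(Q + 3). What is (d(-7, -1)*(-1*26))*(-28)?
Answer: 728*√2 ≈ 1029.5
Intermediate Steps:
d(N, Q) = √(3 + Q)
(d(-7, -1)*(-1*26))*(-28) = (√(3 - 1)*(-1*26))*(-28) = (√2*(-26))*(-28) = -26*√2*(-28) = 728*√2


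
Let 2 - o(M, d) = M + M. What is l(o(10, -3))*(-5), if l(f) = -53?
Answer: 265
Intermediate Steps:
o(M, d) = 2 - 2*M (o(M, d) = 2 - (M + M) = 2 - 2*M)
l(o(10, -3))*(-5) = -53*(-5) = 265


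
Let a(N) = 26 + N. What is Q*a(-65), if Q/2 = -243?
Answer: 18954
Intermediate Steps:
Q = -486 (Q = 2*(-243) = -486)
Q*a(-65) = -486*(26 - 65) = -486*(-39) = 18954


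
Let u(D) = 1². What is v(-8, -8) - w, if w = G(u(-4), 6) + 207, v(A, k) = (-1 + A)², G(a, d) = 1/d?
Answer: -757/6 ≈ -126.17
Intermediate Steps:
u(D) = 1
G(a, d) = 1/d
w = 1243/6 (w = 1/6 + 207 = ⅙ + 207 = 1243/6 ≈ 207.17)
v(-8, -8) - w = (-1 - 8)² - 1*1243/6 = (-9)² - 1243/6 = 81 - 1243/6 = -757/6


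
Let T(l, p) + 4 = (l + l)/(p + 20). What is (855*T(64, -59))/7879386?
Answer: -13490/17072003 ≈ -0.00079018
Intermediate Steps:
T(l, p) = -4 + 2*l/(20 + p) (T(l, p) = -4 + (l + l)/(p + 20) = -4 + (2*l)/(20 + p) = -4 + 2*l/(20 + p))
(855*T(64, -59))/7879386 = (855*(2*(-40 + 64 - 2*(-59))/(20 - 59)))/7879386 = (855*(2*(-40 + 64 + 118)/(-39)))*(1/7879386) = (855*(2*(-1/39)*142))*(1/7879386) = (855*(-284/39))*(1/7879386) = -80940/13*1/7879386 = -13490/17072003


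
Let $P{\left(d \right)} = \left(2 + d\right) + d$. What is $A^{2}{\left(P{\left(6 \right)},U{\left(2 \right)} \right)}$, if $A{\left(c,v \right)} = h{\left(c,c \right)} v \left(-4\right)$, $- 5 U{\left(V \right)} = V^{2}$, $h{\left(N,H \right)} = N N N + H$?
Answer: $\frac{1947280384}{25} \approx 7.7891 \cdot 10^{7}$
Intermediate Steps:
$h{\left(N,H \right)} = H + N^{3}$ ($h{\left(N,H \right)} = N^{2} N + H = N^{3} + H = H + N^{3}$)
$P{\left(d \right)} = 2 + 2 d$
$U{\left(V \right)} = - \frac{V^{2}}{5}$
$A{\left(c,v \right)} = - 4 v \left(c + c^{3}\right)$ ($A{\left(c,v \right)} = \left(c + c^{3}\right) v \left(-4\right) = v \left(c + c^{3}\right) \left(-4\right) = - 4 v \left(c + c^{3}\right)$)
$A^{2}{\left(P{\left(6 \right)},U{\left(2 \right)} \right)} = \left(- 4 \left(2 + 2 \cdot 6\right) \left(- \frac{2^{2}}{5}\right) \left(1 + \left(2 + 2 \cdot 6\right)^{2}\right)\right)^{2} = \left(- 4 \left(2 + 12\right) \left(\left(- \frac{1}{5}\right) 4\right) \left(1 + \left(2 + 12\right)^{2}\right)\right)^{2} = \left(\left(-4\right) 14 \left(- \frac{4}{5}\right) \left(1 + 14^{2}\right)\right)^{2} = \left(\left(-4\right) 14 \left(- \frac{4}{5}\right) \left(1 + 196\right)\right)^{2} = \left(\left(-4\right) 14 \left(- \frac{4}{5}\right) 197\right)^{2} = \left(\frac{44128}{5}\right)^{2} = \frac{1947280384}{25}$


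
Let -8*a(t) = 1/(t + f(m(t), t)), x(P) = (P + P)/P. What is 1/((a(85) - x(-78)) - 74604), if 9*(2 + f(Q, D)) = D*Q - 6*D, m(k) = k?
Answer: -59696/4453679785 ≈ -1.3404e-5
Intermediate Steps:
f(Q, D) = -2 - 2*D/3 + D*Q/9 (f(Q, D) = -2 + (D*Q - 6*D)/9 = -2 + (-6*D + D*Q)/9 = -2 + (-2*D/3 + D*Q/9) = -2 - 2*D/3 + D*Q/9)
x(P) = 2 (x(P) = (2*P)/P = 2)
a(t) = -1/(8*(-2 + t/3 + t²/9)) (a(t) = -1/(8*(t + (-2 - 2*t/3 + t*t/9))) = -1/(8*(t + (-2 - 2*t/3 + t²/9))) = -1/(8*(-2 + t/3 + t²/9)))
1/((a(85) - x(-78)) - 74604) = 1/((-9/(-144 + 8*85² + 24*85) - 1*2) - 74604) = 1/((-9/(-144 + 8*7225 + 2040) - 2) - 74604) = 1/((-9/(-144 + 57800 + 2040) - 2) - 74604) = 1/((-9/59696 - 2) - 74604) = 1/(-119401/59696 - 74604) = 1/(-4453679785/59696) = -59696/4453679785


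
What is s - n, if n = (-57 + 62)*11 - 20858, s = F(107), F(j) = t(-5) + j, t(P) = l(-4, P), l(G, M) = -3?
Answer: 20907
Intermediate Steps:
t(P) = -3
F(j) = -3 + j
s = 104 (s = -3 + 107 = 104)
n = -20803 (n = 5*11 - 20858 = 55 - 20858 = -20803)
s - n = 104 - 1*(-20803) = 104 + 20803 = 20907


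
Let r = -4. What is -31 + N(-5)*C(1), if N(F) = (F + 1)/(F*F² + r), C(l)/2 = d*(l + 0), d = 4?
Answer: -3967/129 ≈ -30.752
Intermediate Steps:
C(l) = 8*l (C(l) = 2*(4*(l + 0)) = 2*(4*l) = 8*l)
N(F) = (1 + F)/(-4 + F³) (N(F) = (F + 1)/(F*F² - 4) = (1 + F)/(F³ - 4) = (1 + F)/(-4 + F³))
-31 + N(-5)*C(1) = -31 + ((1 - 5)/(-4 + (-5)³))*(8*1) = -31 + (-4/(-4 - 125))*8 = -31 + (-4/(-129))*8 = -31 - 1/129*(-4)*8 = -31 + (4/129)*8 = -31 + 32/129 = -3967/129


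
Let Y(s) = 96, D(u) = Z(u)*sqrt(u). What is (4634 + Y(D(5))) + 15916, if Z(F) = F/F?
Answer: 20646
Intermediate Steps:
Z(F) = 1
D(u) = sqrt(u) (D(u) = 1*sqrt(u) = sqrt(u))
(4634 + Y(D(5))) + 15916 = (4634 + 96) + 15916 = 4730 + 15916 = 20646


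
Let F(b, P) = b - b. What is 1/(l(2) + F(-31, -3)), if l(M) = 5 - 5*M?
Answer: -1/5 ≈ -0.20000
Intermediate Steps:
F(b, P) = 0
1/(l(2) + F(-31, -3)) = 1/((5 - 5*2) + 0) = 1/((5 - 10) + 0) = 1/(-5 + 0) = 1/(-5) = -1/5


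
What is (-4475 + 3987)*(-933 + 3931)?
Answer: -1463024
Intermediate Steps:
(-4475 + 3987)*(-933 + 3931) = -488*2998 = -1463024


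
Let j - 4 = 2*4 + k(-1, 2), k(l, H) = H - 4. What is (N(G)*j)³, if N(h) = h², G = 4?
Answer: 4096000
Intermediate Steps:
k(l, H) = -4 + H
j = 10 (j = 4 + (2*4 + (-4 + 2)) = 4 + (8 - 2) = 4 + 6 = 10)
(N(G)*j)³ = (4²*10)³ = (16*10)³ = 160³ = 4096000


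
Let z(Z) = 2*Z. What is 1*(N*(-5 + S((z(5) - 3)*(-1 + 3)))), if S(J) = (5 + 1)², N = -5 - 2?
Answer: -217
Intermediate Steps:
N = -7
S(J) = 36 (S(J) = 6² = 36)
1*(N*(-5 + S((z(5) - 3)*(-1 + 3)))) = 1*(-7*(-5 + 36)) = 1*(-7*31) = 1*(-217) = -217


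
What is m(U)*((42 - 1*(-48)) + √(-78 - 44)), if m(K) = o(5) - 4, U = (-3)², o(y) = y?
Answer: 90 + I*√122 ≈ 90.0 + 11.045*I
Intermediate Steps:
U = 9
m(K) = 1 (m(K) = 5 - 4 = 1)
m(U)*((42 - 1*(-48)) + √(-78 - 44)) = 1*((42 - 1*(-48)) + √(-78 - 44)) = 1*((42 + 48) + √(-122)) = 1*(90 + I*√122) = 90 + I*√122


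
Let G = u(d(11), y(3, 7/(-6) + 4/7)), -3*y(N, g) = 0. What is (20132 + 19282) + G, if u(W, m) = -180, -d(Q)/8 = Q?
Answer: 39234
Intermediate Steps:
d(Q) = -8*Q
y(N, g) = 0 (y(N, g) = -1/3*0 = 0)
G = -180
(20132 + 19282) + G = (20132 + 19282) - 180 = 39414 - 180 = 39234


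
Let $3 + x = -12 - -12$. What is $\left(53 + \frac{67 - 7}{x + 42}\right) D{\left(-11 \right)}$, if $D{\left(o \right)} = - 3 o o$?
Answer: $- \frac{257367}{13} \approx -19797.0$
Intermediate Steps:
$x = -3$ ($x = -3 - 0 = -3 + \left(-12 + 12\right) = -3 + 0 = -3$)
$D{\left(o \right)} = - 3 o^{2}$
$\left(53 + \frac{67 - 7}{x + 42}\right) D{\left(-11 \right)} = \left(53 + \frac{67 - 7}{-3 + 42}\right) \left(- 3 \left(-11\right)^{2}\right) = \left(53 + \frac{60}{39}\right) \left(\left(-3\right) 121\right) = \left(53 + 60 \cdot \frac{1}{39}\right) \left(-363\right) = \left(53 + \frac{20}{13}\right) \left(-363\right) = \frac{709}{13} \left(-363\right) = - \frac{257367}{13}$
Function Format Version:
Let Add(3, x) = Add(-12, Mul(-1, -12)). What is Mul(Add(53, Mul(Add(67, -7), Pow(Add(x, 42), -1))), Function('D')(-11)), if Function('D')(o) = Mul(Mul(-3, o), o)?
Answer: Rational(-257367, 13) ≈ -19797.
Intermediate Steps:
x = -3 (x = Add(-3, Add(-12, Mul(-1, -12))) = Add(-3, Add(-12, 12)) = Add(-3, 0) = -3)
Function('D')(o) = Mul(-3, Pow(o, 2))
Mul(Add(53, Mul(Add(67, -7), Pow(Add(x, 42), -1))), Function('D')(-11)) = Mul(Add(53, Mul(Add(67, -7), Pow(Add(-3, 42), -1))), Mul(-3, Pow(-11, 2))) = Mul(Add(53, Mul(60, Pow(39, -1))), Mul(-3, 121)) = Mul(Add(53, Mul(60, Rational(1, 39))), -363) = Mul(Add(53, Rational(20, 13)), -363) = Mul(Rational(709, 13), -363) = Rational(-257367, 13)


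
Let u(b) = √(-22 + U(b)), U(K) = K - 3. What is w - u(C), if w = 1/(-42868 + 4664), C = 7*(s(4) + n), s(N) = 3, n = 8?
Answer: -1/38204 - 2*√13 ≈ -7.2111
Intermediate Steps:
C = 77 (C = 7*(3 + 8) = 7*11 = 77)
U(K) = -3 + K
w = -1/38204 (w = 1/(-38204) = -1/38204 ≈ -2.6175e-5)
u(b) = √(-25 + b) (u(b) = √(-22 + (-3 + b)) = √(-25 + b))
w - u(C) = -1/38204 - √(-25 + 77) = -1/38204 - √52 = -1/38204 - 2*√13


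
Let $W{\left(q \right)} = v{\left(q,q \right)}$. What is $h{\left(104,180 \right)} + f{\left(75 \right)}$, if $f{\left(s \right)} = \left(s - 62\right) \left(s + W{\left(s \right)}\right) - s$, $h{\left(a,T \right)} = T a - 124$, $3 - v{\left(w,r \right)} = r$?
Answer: $18560$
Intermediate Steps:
$v{\left(w,r \right)} = 3 - r$
$h{\left(a,T \right)} = -124 + T a$
$W{\left(q \right)} = 3 - q$
$f{\left(s \right)} = -186 + 2 s$ ($f{\left(s \right)} = \left(s - 62\right) \left(s - \left(-3 + s\right)\right) - s = \left(-62 + s\right) 3 - s = \left(-186 + 3 s\right) - s = -186 + 2 s$)
$h{\left(104,180 \right)} + f{\left(75 \right)} = \left(-124 + 180 \cdot 104\right) + \left(-186 + 2 \cdot 75\right) = \left(-124 + 18720\right) + \left(-186 + 150\right) = 18596 - 36 = 18560$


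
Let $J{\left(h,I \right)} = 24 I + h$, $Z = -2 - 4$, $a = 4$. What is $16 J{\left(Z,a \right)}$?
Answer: $1440$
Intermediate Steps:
$Z = -6$ ($Z = -2 - 4 = -6$)
$J{\left(h,I \right)} = h + 24 I$
$16 J{\left(Z,a \right)} = 16 \left(-6 + 24 \cdot 4\right) = 16 \left(-6 + 96\right) = 16 \cdot 90 = 1440$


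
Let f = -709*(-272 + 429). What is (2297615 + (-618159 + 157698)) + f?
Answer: 1725841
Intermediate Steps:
f = -111313 (f = -709*157 = -111313)
(2297615 + (-618159 + 157698)) + f = (2297615 + (-618159 + 157698)) - 111313 = (2297615 - 460461) - 111313 = 1837154 - 111313 = 1725841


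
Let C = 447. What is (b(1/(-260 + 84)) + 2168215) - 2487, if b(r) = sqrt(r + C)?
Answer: 2165728 + sqrt(865381)/44 ≈ 2.1657e+6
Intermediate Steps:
b(r) = sqrt(447 + r) (b(r) = sqrt(r + 447) = sqrt(447 + r))
(b(1/(-260 + 84)) + 2168215) - 2487 = (sqrt(447 + 1/(-260 + 84)) + 2168215) - 2487 = (sqrt(447 + 1/(-176)) + 2168215) - 2487 = (sqrt(447 - 1/176) + 2168215) - 2487 = (sqrt(78671/176) + 2168215) - 2487 = (sqrt(865381)/44 + 2168215) - 2487 = (2168215 + sqrt(865381)/44) - 2487 = 2165728 + sqrt(865381)/44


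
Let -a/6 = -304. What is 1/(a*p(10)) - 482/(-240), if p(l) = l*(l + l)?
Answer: 732641/364800 ≈ 2.0083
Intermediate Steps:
a = 1824 (a = -6*(-304) = 1824)
p(l) = 2*l² (p(l) = l*(2*l) = 2*l²)
1/(a*p(10)) - 482/(-240) = 1/(1824*((2*10²))) - 482/(-240) = 1/(1824*((2*100))) - 482*(-1/240) = (1/1824)/200 + 241/120 = (1/1824)*(1/200) + 241/120 = 1/364800 + 241/120 = 732641/364800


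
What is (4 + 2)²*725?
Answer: 26100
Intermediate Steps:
(4 + 2)²*725 = 6²*725 = 36*725 = 26100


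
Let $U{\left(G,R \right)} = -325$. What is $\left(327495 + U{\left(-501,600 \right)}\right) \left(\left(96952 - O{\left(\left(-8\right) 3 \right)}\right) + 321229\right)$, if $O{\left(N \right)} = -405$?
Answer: $136948781620$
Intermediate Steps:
$\left(327495 + U{\left(-501,600 \right)}\right) \left(\left(96952 - O{\left(\left(-8\right) 3 \right)}\right) + 321229\right) = \left(327495 - 325\right) \left(\left(96952 - -405\right) + 321229\right) = 327170 \left(\left(96952 + 405\right) + 321229\right) = 327170 \left(97357 + 321229\right) = 327170 \cdot 418586 = 136948781620$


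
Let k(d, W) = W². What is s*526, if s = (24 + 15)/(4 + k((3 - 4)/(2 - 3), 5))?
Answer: 20514/29 ≈ 707.38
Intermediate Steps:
s = 39/29 (s = (24 + 15)/(4 + 5²) = 39/(4 + 25) = 39/29 ≈ 1.3448)
s*526 = (39/29)*526 = 20514/29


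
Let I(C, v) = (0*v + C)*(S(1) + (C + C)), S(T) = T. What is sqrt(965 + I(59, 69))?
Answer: 11*sqrt(66) ≈ 89.364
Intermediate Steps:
I(C, v) = C*(1 + 2*C) (I(C, v) = (0*v + C)*(1 + (C + C)) = (0 + C)*(1 + 2*C) = C*(1 + 2*C))
sqrt(965 + I(59, 69)) = sqrt(965 + 59*(1 + 2*59)) = sqrt(965 + 59*(1 + 118)) = sqrt(965 + 59*119) = sqrt(965 + 7021) = sqrt(7986) = 11*sqrt(66)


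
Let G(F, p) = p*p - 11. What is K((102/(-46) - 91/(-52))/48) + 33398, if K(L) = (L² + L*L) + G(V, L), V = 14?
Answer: 217027254073/6500352 ≈ 33387.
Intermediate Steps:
G(F, p) = -11 + p² (G(F, p) = p² - 11 = -11 + p²)
K(L) = -11 + 3*L² (K(L) = (L² + L*L) + (-11 + L²) = (L² + L²) + (-11 + L²) = 2*L² + (-11 + L²) = -11 + 3*L²)
K((102/(-46) - 91/(-52))/48) + 33398 = (-11 + 3*((102/(-46) - 91/(-52))/48)²) + 33398 = (-11 + 3*((102*(-1/46) - 91*(-1/52))*(1/48))²) + 33398 = (-11 + 3*((-51/23 + 7/4)*(1/48))²) + 33398 = (-11 + 3*(-43/92*1/48)²) + 33398 = (-11 + 3*(-43/4416)²) + 33398 = (-11 + 3*(1849/19501056)) + 33398 = (-11 + 1849/6500352) + 33398 = -71502023/6500352 + 33398 = 217027254073/6500352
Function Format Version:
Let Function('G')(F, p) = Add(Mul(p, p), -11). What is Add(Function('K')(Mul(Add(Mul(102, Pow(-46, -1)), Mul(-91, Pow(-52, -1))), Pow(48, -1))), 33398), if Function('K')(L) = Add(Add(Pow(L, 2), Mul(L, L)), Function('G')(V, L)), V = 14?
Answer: Rational(217027254073, 6500352) ≈ 33387.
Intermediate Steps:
Function('G')(F, p) = Add(-11, Pow(p, 2)) (Function('G')(F, p) = Add(Pow(p, 2), -11) = Add(-11, Pow(p, 2)))
Function('K')(L) = Add(-11, Mul(3, Pow(L, 2))) (Function('K')(L) = Add(Add(Pow(L, 2), Mul(L, L)), Add(-11, Pow(L, 2))) = Add(Add(Pow(L, 2), Pow(L, 2)), Add(-11, Pow(L, 2))) = Add(Mul(2, Pow(L, 2)), Add(-11, Pow(L, 2))) = Add(-11, Mul(3, Pow(L, 2))))
Add(Function('K')(Mul(Add(Mul(102, Pow(-46, -1)), Mul(-91, Pow(-52, -1))), Pow(48, -1))), 33398) = Add(Add(-11, Mul(3, Pow(Mul(Add(Mul(102, Pow(-46, -1)), Mul(-91, Pow(-52, -1))), Pow(48, -1)), 2))), 33398) = Add(Add(-11, Mul(3, Pow(Mul(Add(Mul(102, Rational(-1, 46)), Mul(-91, Rational(-1, 52))), Rational(1, 48)), 2))), 33398) = Add(Add(-11, Mul(3, Pow(Mul(Add(Rational(-51, 23), Rational(7, 4)), Rational(1, 48)), 2))), 33398) = Add(Add(-11, Mul(3, Pow(Mul(Rational(-43, 92), Rational(1, 48)), 2))), 33398) = Add(Add(-11, Mul(3, Pow(Rational(-43, 4416), 2))), 33398) = Add(Add(-11, Mul(3, Rational(1849, 19501056))), 33398) = Add(Add(-11, Rational(1849, 6500352)), 33398) = Add(Rational(-71502023, 6500352), 33398) = Rational(217027254073, 6500352)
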